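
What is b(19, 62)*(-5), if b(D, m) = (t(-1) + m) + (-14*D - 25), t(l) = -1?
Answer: 1150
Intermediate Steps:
b(D, m) = -26 + m - 14*D (b(D, m) = (-1 + m) + (-14*D - 25) = (-1 + m) + (-25 - 14*D) = -26 + m - 14*D)
b(19, 62)*(-5) = (-26 + 62 - 14*19)*(-5) = (-26 + 62 - 266)*(-5) = -230*(-5) = 1150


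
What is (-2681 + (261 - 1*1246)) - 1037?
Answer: -4703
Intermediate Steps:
(-2681 + (261 - 1*1246)) - 1037 = (-2681 + (261 - 1246)) - 1037 = (-2681 - 985) - 1037 = -3666 - 1037 = -4703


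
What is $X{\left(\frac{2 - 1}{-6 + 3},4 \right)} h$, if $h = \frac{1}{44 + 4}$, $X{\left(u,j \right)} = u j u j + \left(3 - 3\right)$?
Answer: $\frac{1}{27} \approx 0.037037$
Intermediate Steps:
$X{\left(u,j \right)} = j^{2} u^{2}$ ($X{\left(u,j \right)} = j u u j + \left(3 - 3\right) = j u^{2} j + 0 = j^{2} u^{2} + 0 = j^{2} u^{2}$)
$h = \frac{1}{48} \approx 0.020833$
$X{\left(\frac{2 - 1}{-6 + 3},4 \right)} h = 4^{2} \left(\frac{2 - 1}{-6 + 3}\right)^{2} \cdot \frac{1}{48} = 16 \left(1 \frac{1}{-3}\right)^{2} \cdot \frac{1}{48} = 16 \left(1 \left(- \frac{1}{3}\right)\right)^{2} \cdot \frac{1}{48} = 16 \left(- \frac{1}{3}\right)^{2} \cdot \frac{1}{48} = 16 \cdot \frac{1}{9} \cdot \frac{1}{48} = \frac{16}{9} \cdot \frac{1}{48} = \frac{1}{27}$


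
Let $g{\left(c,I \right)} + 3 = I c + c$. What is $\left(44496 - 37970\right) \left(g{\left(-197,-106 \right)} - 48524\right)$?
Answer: $-181696892$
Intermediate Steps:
$g{\left(c,I \right)} = -3 + c + I c$ ($g{\left(c,I \right)} = -3 + \left(I c + c\right) = -3 + \left(c + I c\right) = -3 + c + I c$)
$\left(44496 - 37970\right) \left(g{\left(-197,-106 \right)} - 48524\right) = \left(44496 - 37970\right) \left(\left(-3 - 197 - -20882\right) - 48524\right) = 6526 \left(\left(-3 - 197 + 20882\right) - 48524\right) = 6526 \left(20682 - 48524\right) = 6526 \left(-27842\right) = -181696892$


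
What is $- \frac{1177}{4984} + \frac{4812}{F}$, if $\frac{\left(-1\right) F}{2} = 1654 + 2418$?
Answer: $- \frac{2098031}{2536856} \approx -0.82702$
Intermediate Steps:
$F = -8144$ ($F = - 2 \left(1654 + 2418\right) = \left(-2\right) 4072 = -8144$)
$- \frac{1177}{4984} + \frac{4812}{F} = - \frac{1177}{4984} + \frac{4812}{-8144} = \left(-1177\right) \frac{1}{4984} + 4812 \left(- \frac{1}{8144}\right) = - \frac{1177}{4984} - \frac{1203}{2036} = - \frac{2098031}{2536856}$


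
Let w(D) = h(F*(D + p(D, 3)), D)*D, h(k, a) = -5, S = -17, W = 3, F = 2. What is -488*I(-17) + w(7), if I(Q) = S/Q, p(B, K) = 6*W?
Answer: -523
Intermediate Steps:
p(B, K) = 18 (p(B, K) = 6*3 = 18)
w(D) = -5*D
I(Q) = -17/Q
-488*I(-17) + w(7) = -(-8296)/(-17) - 5*7 = -(-8296)*(-1)/17 - 35 = -488*1 - 35 = -488 - 35 = -523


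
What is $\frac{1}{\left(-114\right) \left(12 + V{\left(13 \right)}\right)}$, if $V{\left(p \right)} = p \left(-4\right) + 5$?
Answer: $\frac{1}{3990} \approx 0.00025063$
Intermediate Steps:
$V{\left(p \right)} = 5 - 4 p$ ($V{\left(p \right)} = - 4 p + 5 = 5 - 4 p$)
$\frac{1}{\left(-114\right) \left(12 + V{\left(13 \right)}\right)} = \frac{1}{\left(-114\right) \left(12 + \left(5 - 52\right)\right)} = \frac{1}{\left(-114\right) \left(12 - 47\right)} = \frac{1}{\left(-114\right) \left(-35\right)} = \frac{1}{3990}$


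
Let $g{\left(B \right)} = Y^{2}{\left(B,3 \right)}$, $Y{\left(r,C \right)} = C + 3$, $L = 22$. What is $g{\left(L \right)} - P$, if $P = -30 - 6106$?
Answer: $6172$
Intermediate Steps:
$Y{\left(r,C \right)} = 3 + C$
$g{\left(B \right)} = 36$ ($g{\left(B \right)} = \left(3 + 3\right)^{2} = 6^{2} = 36$)
$P = -6136$ ($P = -30 - 6106 = -6136$)
$g{\left(L \right)} - P = 36 - -6136 = 36 + 6136 = 6172$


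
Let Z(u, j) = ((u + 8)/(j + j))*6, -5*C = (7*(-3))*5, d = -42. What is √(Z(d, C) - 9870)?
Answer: 2*I*√120967/7 ≈ 99.372*I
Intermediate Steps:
C = 21 (C = -7*(-3)*5/5 = -(-21)*5/5 = -⅕*(-105) = 21)
Z(u, j) = 3*(8 + u)/j (Z(u, j) = ((8 + u)/((2*j)))*6 = ((8 + u)*(1/(2*j)))*6 = ((8 + u)/(2*j))*6 = 3*(8 + u)/j)
√(Z(d, C) - 9870) = √(3*(8 - 42)/21 - 9870) = √(3*(1/21)*(-34) - 9870) = √(-34/7 - 9870) = √(-69124/7) = 2*I*√120967/7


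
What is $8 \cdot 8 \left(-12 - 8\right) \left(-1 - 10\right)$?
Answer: $14080$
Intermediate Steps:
$8 \cdot 8 \left(-12 - 8\right) \left(-1 - 10\right) = 64 \left(\left(-20\right) \left(-11\right)\right) = 64 \cdot 220 = 14080$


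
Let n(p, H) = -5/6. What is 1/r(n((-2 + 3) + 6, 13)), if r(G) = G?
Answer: -6/5 ≈ -1.2000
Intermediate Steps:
n(p, H) = -5/6 (n(p, H) = -5*1/6 = -5/6)
1/r(n((-2 + 3) + 6, 13)) = 1/(-5/6) = -6/5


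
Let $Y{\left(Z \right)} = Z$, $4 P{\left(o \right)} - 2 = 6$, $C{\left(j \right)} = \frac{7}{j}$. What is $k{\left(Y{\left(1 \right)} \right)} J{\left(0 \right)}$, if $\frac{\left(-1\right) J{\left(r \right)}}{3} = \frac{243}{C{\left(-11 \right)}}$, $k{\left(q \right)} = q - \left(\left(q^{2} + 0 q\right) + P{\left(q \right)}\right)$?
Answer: $- \frac{16038}{7} \approx -2291.1$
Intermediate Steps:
$P{\left(o \right)} = 2$ ($P{\left(o \right)} = \frac{1}{2} + \frac{1}{4} \cdot 6 = \frac{1}{2} + \frac{3}{2} = 2$)
$k{\left(q \right)} = -2 + q - q^{2}$ ($k{\left(q \right)} = q - \left(\left(q^{2} + 0 q\right) + 2\right) = q - \left(\left(q^{2} + 0\right) + 2\right) = q - \left(q^{2} + 2\right) = q - \left(2 + q^{2}\right) = -2 + q - q^{2}$)
$J{\left(r \right)} = \frac{8019}{7}$ ($J{\left(r \right)} = - 3 \frac{243}{7 \frac{1}{-11}} = - 3 \frac{243}{7 \left(- \frac{1}{11}\right)} = - 3 \frac{243}{- \frac{7}{11}} = - 3 \cdot 243 \left(- \frac{11}{7}\right) = \left(-3\right) \left(- \frac{2673}{7}\right) = \frac{8019}{7}$)
$k{\left(Y{\left(1 \right)} \right)} J{\left(0 \right)} = \left(-2 + 1 - 1^{2}\right) \frac{8019}{7} = \left(-2 + 1 - 1\right) \frac{8019}{7} = \left(-2\right) \frac{8019}{7} = - \frac{16038}{7}$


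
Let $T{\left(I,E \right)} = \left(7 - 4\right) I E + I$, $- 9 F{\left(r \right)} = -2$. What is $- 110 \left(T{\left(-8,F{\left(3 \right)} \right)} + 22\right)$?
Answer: $- \frac{2860}{3} \approx -953.33$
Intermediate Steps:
$F{\left(r \right)} = \frac{2}{9}$ ($F{\left(r \right)} = \left(- \frac{1}{9}\right) \left(-2\right) = \frac{2}{9}$)
$T{\left(I,E \right)} = I + 3 E I$ ($T{\left(I,E \right)} = 3 I E + I = 3 E I + I = I + 3 E I$)
$- 110 \left(T{\left(-8,F{\left(3 \right)} \right)} + 22\right) = - 110 \left(- 8 \left(1 + 3 \cdot \frac{2}{9}\right) + 22\right) = - 110 \left(- 8 \left(1 + \frac{2}{3}\right) + 22\right) = - 110 \left(\left(-8\right) \frac{5}{3} + 22\right) = - 110 \left(- \frac{40}{3} + 22\right) = \left(-110\right) \frac{26}{3} = - \frac{2860}{3}$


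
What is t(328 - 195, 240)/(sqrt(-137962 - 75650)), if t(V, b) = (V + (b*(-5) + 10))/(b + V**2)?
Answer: 151*I*sqrt(53403)/273560682 ≈ 0.00012756*I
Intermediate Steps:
t(V, b) = (10 + V - 5*b)/(b + V**2) (t(V, b) = (V + (-5*b + 10))/(b + V**2) = (V + (10 - 5*b))/(b + V**2) = (10 + V - 5*b)/(b + V**2))
t(328 - 195, 240)/(sqrt(-137962 - 75650)) = ((10 + (328 - 195) - 5*240)/(240 + (328 - 195)**2))/(sqrt(-137962 - 75650)) = ((10 + 133 - 1200)/(240 + 133**2))/(sqrt(-213612)) = (-1057/(240 + 17689))/((2*I*sqrt(53403))) = (-1057/17929)*(-I*sqrt(53403)/106806) = ((1/17929)*(-1057))*(-I*sqrt(53403)/106806) = -(-151)*I*sqrt(53403)/273560682 = 151*I*sqrt(53403)/273560682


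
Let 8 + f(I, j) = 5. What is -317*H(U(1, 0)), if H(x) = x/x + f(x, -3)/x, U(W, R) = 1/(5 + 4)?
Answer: 8242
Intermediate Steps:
f(I, j) = -3 (f(I, j) = -8 + 5 = -3)
U(W, R) = ⅑ (U(W, R) = 1/9 = ⅑)
H(x) = 1 - 3/x (H(x) = x/x - 3/x = 1 - 3/x)
-317*H(U(1, 0)) = -317*(-3 + ⅑)/⅑ = -2853*(-26)/9 = -317*(-26) = 8242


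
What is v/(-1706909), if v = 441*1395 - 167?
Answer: -615028/1706909 ≈ -0.36032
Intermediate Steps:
v = 615028 (v = 615195 - 167 = 615028)
v/(-1706909) = 615028/(-1706909) = 615028*(-1/1706909) = -615028/1706909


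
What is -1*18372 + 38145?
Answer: 19773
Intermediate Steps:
-1*18372 + 38145 = -18372 + 38145 = 19773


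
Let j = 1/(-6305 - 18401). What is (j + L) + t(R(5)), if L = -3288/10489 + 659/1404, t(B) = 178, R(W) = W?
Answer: 32409605912773/181917146268 ≈ 178.16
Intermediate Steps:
L = 2295899/14726556 (L = -3288*1/10489 + 659*(1/1404) = -3288/10489 + 659/1404 = 2295899/14726556 ≈ 0.15590)
j = -1/24706 (j = 1/(-24706) = -1/24706 ≈ -4.0476e-5)
(j + L) + t(R(5)) = (-1/24706 + 2295899/14726556) + 178 = 28353877069/181917146268 + 178 = 32409605912773/181917146268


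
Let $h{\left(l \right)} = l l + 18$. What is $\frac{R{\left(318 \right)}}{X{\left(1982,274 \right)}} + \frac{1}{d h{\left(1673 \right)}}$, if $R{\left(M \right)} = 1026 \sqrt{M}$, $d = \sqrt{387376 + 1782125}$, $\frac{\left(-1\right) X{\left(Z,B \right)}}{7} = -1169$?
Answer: $\frac{\sqrt{2169501}}{6072318315447} + \frac{1026 \sqrt{318}}{8183} \approx 2.2359$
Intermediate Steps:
$X{\left(Z,B \right)} = 8183$ ($X{\left(Z,B \right)} = \left(-7\right) \left(-1169\right) = 8183$)
$h{\left(l \right)} = 18 + l^{2}$ ($h{\left(l \right)} = l^{2} + 18 = 18 + l^{2}$)
$d = \sqrt{2169501} \approx 1472.9$
$\frac{R{\left(318 \right)}}{X{\left(1982,274 \right)}} + \frac{1}{d h{\left(1673 \right)}} = \frac{1026 \sqrt{318}}{8183} + \frac{1}{\sqrt{2169501} \left(18 + 1673^{2}\right)} = 1026 \sqrt{318} \cdot \frac{1}{8183} + \frac{\frac{1}{2169501} \sqrt{2169501}}{18 + 2798929} = \frac{1026 \sqrt{318}}{8183} + \frac{\frac{1}{2169501} \sqrt{2169501}}{2798947} = \frac{1026 \sqrt{318}}{8183} + \frac{\sqrt{2169501}}{2169501} \cdot \frac{1}{2798947} = \frac{1026 \sqrt{318}}{8183} + \frac{\sqrt{2169501}}{6072318315447} = \frac{\sqrt{2169501}}{6072318315447} + \frac{1026 \sqrt{318}}{8183}$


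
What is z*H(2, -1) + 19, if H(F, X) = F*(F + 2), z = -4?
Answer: -13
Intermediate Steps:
H(F, X) = F*(2 + F)
z*H(2, -1) + 19 = -8*(2 + 2) + 19 = -8*4 + 19 = -4*8 + 19 = -32 + 19 = -13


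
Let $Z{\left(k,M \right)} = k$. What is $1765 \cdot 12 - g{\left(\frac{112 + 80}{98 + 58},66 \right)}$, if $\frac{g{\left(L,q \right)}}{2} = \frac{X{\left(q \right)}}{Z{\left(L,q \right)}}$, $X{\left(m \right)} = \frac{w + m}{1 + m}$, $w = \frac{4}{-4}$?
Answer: $\frac{11351635}{536} \approx 21178.0$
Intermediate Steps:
$w = -1$ ($w = 4 \left(- \frac{1}{4}\right) = -1$)
$X{\left(m \right)} = \frac{-1 + m}{1 + m}$
$g{\left(L,q \right)} = \frac{2 \left(-1 + q\right)}{L \left(1 + q\right)}$ ($g{\left(L,q \right)} = 2 \frac{\frac{1}{1 + q} \left(-1 + q\right)}{L} = 2 \frac{-1 + q}{L \left(1 + q\right)} = \frac{2 \left(-1 + q\right)}{L \left(1 + q\right)}$)
$1765 \cdot 12 - g{\left(\frac{112 + 80}{98 + 58},66 \right)} = 1765 \cdot 12 - \frac{2 \left(-1 + 66\right)}{\frac{112 + 80}{98 + 58} \left(1 + 66\right)} = 21180 - 2 \frac{1}{192 \cdot \frac{1}{156}} \cdot \frac{1}{67} \cdot 65 = 21180 - 2 \frac{1}{\frac{16}{13}} \cdot \frac{1}{67} \cdot 65 = 21180 - 2 \cdot \frac{13}{16} \cdot \frac{1}{67} \cdot 65 = 21180 - \frac{845}{536} = \frac{11351635}{536}$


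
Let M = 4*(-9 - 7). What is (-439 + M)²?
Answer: 253009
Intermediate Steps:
M = -64 (M = 4*(-16) = -64)
(-439 + M)² = (-439 - 64)² = (-503)² = 253009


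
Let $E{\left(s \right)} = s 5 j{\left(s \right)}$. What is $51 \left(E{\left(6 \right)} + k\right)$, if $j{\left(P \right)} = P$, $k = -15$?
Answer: $8415$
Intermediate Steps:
$E{\left(s \right)} = 5 s^{2}$ ($E{\left(s \right)} = s 5 s = 5 s s = 5 s^{2}$)
$51 \left(E{\left(6 \right)} + k\right) = 51 \left(5 \cdot 6^{2} - 15\right) = 51 \left(5 \cdot 36 - 15\right) = 51 \left(180 - 15\right) = 51 \cdot 165 = 8415$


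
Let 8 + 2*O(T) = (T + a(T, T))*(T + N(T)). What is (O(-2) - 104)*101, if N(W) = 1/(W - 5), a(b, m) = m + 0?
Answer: -73326/7 ≈ -10475.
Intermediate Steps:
a(b, m) = m
N(W) = 1/(-5 + W)
O(T) = -4 + T*(T + 1/(-5 + T)) (O(T) = -4 + ((T + T)*(T + 1/(-5 + T)))/2 = -4 + ((2*T)*(T + 1/(-5 + T)))/2 = -4 + (2*T*(T + 1/(-5 + T)))/2 = -4 + T*(T + 1/(-5 + T)))
(O(-2) - 104)*101 = ((-2 + (-5 - 2)*(-4 + (-2)²))/(-5 - 2) - 104)*101 = ((-2 - 7*(-4 + 4))/(-7) - 104)*101 = (-(-2 - 7*0)/7 - 104)*101 = (-(-2 + 0)/7 - 104)*101 = (-⅐*(-2) - 104)*101 = (2/7 - 104)*101 = -726/7*101 = -73326/7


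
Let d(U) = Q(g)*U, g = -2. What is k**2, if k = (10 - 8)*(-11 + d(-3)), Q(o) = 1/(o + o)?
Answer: 1681/4 ≈ 420.25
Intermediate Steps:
Q(o) = 1/(2*o)
d(U) = -U/4 (d(U) = ((1/2)/(-2))*U = ((1/2)*(-1/2))*U = -U/4)
k = -41/2 (k = (10 - 8)*(-11 - 1/4*(-3)) = 2*(-11 + 3/4) = 2*(-41/4) = -41/2 ≈ -20.500)
k**2 = (-41/2)**2 = 1681/4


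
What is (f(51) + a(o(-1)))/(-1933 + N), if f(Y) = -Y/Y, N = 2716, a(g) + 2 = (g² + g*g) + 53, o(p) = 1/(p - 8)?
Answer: 4052/63423 ≈ 0.063889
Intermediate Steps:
o(p) = 1/(-8 + p)
a(g) = 51 + 2*g² (a(g) = -2 + ((g² + g*g) + 53) = -2 + ((g² + g²) + 53) = -2 + (2*g² + 53) = -2 + (53 + 2*g²) = 51 + 2*g²)
f(Y) = -1 (f(Y) = -1*1 = -1)
(f(51) + a(o(-1)))/(-1933 + N) = (-1 + (51 + 2*(1/(-8 - 1))²))/(-1933 + 2716) = (-1 + (51 + 2*(1/(-9))²))/783 = (-1 + (51 + 2*(-⅑)²))*(1/783) = (-1 + (51 + 2*(1/81)))*(1/783) = (-1 + (51 + 2/81))*(1/783) = (-1 + 4133/81)*(1/783) = (4052/81)*(1/783) = 4052/63423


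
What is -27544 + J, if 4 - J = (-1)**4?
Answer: -27541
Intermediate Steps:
J = 3 (J = 4 - 1*(-1)**4 = 4 - 1*1 = 4 - 1 = 3)
-27544 + J = -27544 + 3 = -27541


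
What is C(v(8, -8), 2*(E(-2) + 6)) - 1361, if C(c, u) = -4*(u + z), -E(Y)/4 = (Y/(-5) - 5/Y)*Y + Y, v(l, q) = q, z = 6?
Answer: -8413/5 ≈ -1682.6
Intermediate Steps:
E(Y) = -4*Y - 4*Y*(-5/Y - Y/5) (E(Y) = -4*((Y/(-5) - 5/Y)*Y + Y) = -4*((Y*(-1/5) - 5/Y)*Y + Y) = -4*((-Y/5 - 5/Y)*Y + Y) = -4*((-5/Y - Y/5)*Y + Y) = -4*(Y*(-5/Y - Y/5) + Y) = -4*(Y + Y*(-5/Y - Y/5)) = -4*Y - 4*Y*(-5/Y - Y/5))
C(c, u) = -24 - 4*u (C(c, u) = -4*(u + 6) = -4*(6 + u) = -24 - 4*u)
C(v(8, -8), 2*(E(-2) + 6)) - 1361 = (-24 - 8*((20 - 4*(-2) + (4/5)*(-2)**2) + 6)) - 1361 = (-24 - 8*((20 + 8 + (4/5)*4) + 6)) - 1361 = (-24 - 8*((20 + 8 + 16/5) + 6)) - 1361 = (-24 - 8*(156/5 + 6)) - 1361 = (-24 - 8*186/5) - 1361 = (-24 - 4*372/5) - 1361 = (-24 - 1488/5) - 1361 = -1608/5 - 1361 = -8413/5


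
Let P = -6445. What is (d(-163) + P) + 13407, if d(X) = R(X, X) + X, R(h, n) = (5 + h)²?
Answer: 31763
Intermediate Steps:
d(X) = X + (5 + X)² (d(X) = (5 + X)² + X = X + (5 + X)²)
(d(-163) + P) + 13407 = ((-163 + (5 - 163)²) - 6445) + 13407 = ((-163 + (-158)²) - 6445) + 13407 = ((-163 + 24964) - 6445) + 13407 = (24801 - 6445) + 13407 = 18356 + 13407 = 31763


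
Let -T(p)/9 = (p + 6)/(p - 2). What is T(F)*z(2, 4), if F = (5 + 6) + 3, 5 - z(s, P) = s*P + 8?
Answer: 165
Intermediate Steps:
z(s, P) = -3 - P*s (z(s, P) = 5 - (s*P + 8) = 5 - (P*s + 8) = 5 - (8 + P*s) = 5 + (-8 - P*s) = -3 - P*s)
F = 14 (F = 11 + 3 = 14)
T(p) = -9*(6 + p)/(-2 + p) (T(p) = -9*(p + 6)/(p - 2) = -9*(6 + p)/(-2 + p))
T(F)*z(2, 4) = (9*(-6 - 1*14)/(-2 + 14))*(-3 - 1*4*2) = (9*(-6 - 14)/12)*(-3 - 8) = (9*(1/12)*(-20))*(-11) = -15*(-11) = 165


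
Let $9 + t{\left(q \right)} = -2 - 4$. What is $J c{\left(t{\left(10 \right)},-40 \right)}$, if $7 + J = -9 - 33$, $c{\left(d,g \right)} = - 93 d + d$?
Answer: $-67620$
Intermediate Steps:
$t{\left(q \right)} = -15$ ($t{\left(q \right)} = -9 - 6 = -15$)
$c{\left(d,g \right)} = - 92 d$
$J = -49$ ($J = -7 - 42 = -49$)
$J c{\left(t{\left(10 \right)},-40 \right)} = - 49 \left(\left(-92\right) \left(-15\right)\right) = \left(-49\right) 1380 = -67620$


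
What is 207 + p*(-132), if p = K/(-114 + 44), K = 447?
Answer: 36747/35 ≈ 1049.9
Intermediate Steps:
p = -447/70 (p = 447/(-114 + 44) = 447/(-70) = 447*(-1/70) = -447/70 ≈ -6.3857)
207 + p*(-132) = 207 - 447/70*(-132) = 207 + 29502/35 = 36747/35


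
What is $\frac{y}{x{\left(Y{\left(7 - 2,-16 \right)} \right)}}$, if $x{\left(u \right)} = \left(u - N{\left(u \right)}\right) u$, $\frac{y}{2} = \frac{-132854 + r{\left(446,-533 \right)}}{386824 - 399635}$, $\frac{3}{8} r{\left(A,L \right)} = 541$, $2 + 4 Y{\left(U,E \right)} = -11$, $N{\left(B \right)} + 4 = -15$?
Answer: $- \frac{12615488}{31476627} \approx -0.40079$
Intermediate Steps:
$N{\left(B \right)} = -19$ ($N{\left(B \right)} = -4 - 15 = -19$)
$Y{\left(U,E \right)} = - \frac{13}{4}$ ($Y{\left(U,E \right)} = - \frac{1}{2} + \frac{1}{4} \left(-11\right) = - \frac{1}{2} - \frac{11}{4} = - \frac{13}{4}$)
$r{\left(A,L \right)} = \frac{4328}{3}$ ($r{\left(A,L \right)} = \frac{8}{3} \cdot 541 = \frac{4328}{3}$)
$y = \frac{788468}{38433}$ ($y = 2 \frac{-132854 + \frac{4328}{3}}{386824 - 399635} = 2 \left(- \frac{394234}{3 \left(-12811\right)}\right) = 2 \left(\left(- \frac{394234}{3}\right) \left(- \frac{1}{12811}\right)\right) = 2 \cdot \frac{394234}{38433} = \frac{788468}{38433} \approx 20.515$)
$x{\left(u \right)} = u \left(19 + u\right)$ ($x{\left(u \right)} = \left(u - -19\right) u = \left(u + 19\right) u = \left(19 + u\right) u = u \left(19 + u\right)$)
$\frac{y}{x{\left(Y{\left(7 - 2,-16 \right)} \right)}} = \frac{788468}{38433 \left(- \frac{13 \left(19 - \frac{13}{4}\right)}{4}\right)} = \frac{788468}{38433 \left(\left(- \frac{13}{4}\right) \frac{63}{4}\right)} = \frac{788468}{38433 \left(- \frac{819}{16}\right)} = \frac{788468}{38433} \left(- \frac{16}{819}\right) = - \frac{12615488}{31476627}$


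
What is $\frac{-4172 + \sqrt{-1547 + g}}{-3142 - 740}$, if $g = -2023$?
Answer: $\frac{2086}{1941} - \frac{i \sqrt{3570}}{3882} \approx 1.0747 - 0.015391 i$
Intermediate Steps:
$\frac{-4172 + \sqrt{-1547 + g}}{-3142 - 740} = \frac{-4172 + \sqrt{-1547 - 2023}}{-3142 - 740} = \frac{-4172 + \sqrt{-3570}}{-3882} = \left(-4172 + i \sqrt{3570}\right) \left(- \frac{1}{3882}\right) = \frac{2086}{1941} - \frac{i \sqrt{3570}}{3882}$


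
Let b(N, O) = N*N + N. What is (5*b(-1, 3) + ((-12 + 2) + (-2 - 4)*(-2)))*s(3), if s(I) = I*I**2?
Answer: 54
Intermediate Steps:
b(N, O) = N + N**2 (b(N, O) = N**2 + N = N + N**2)
s(I) = I**3
(5*b(-1, 3) + ((-12 + 2) + (-2 - 4)*(-2)))*s(3) = (5*(-(1 - 1)) + ((-12 + 2) + (-2 - 4)*(-2)))*3**3 = (5*(-1*0) + (-10 - 6*(-2)))*27 = (5*0 + (-10 + 12))*27 = (0 + 2)*27 = 2*27 = 54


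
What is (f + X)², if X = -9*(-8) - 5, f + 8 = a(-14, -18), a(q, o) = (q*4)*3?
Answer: 11881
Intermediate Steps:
a(q, o) = 12*q (a(q, o) = (4*q)*3 = 12*q)
f = -176 (f = -8 + 12*(-14) = -8 - 168 = -176)
X = 67 (X = 72 - 5 = 67)
(f + X)² = (-176 + 67)² = (-109)² = 11881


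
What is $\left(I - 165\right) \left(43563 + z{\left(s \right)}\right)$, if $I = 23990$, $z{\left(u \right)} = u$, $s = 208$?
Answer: $1042844075$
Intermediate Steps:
$\left(I - 165\right) \left(43563 + z{\left(s \right)}\right) = \left(23990 - 165\right) \left(43563 + 208\right) = 23825 \cdot 43771 = 1042844075$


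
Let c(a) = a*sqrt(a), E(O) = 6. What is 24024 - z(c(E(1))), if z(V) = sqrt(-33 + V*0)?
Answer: 24024 - I*sqrt(33) ≈ 24024.0 - 5.7446*I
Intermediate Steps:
c(a) = a**(3/2)
z(V) = I*sqrt(33) (z(V) = sqrt(-33 + 0) = sqrt(-33) = I*sqrt(33))
24024 - z(c(E(1))) = 24024 - I*sqrt(33)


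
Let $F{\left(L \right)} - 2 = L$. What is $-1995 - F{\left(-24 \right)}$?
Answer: $-1973$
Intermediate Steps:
$F{\left(L \right)} = 2 + L$
$-1995 - F{\left(-24 \right)} = -1995 - \left(2 - 24\right) = -1995 - -22 = -1995 + 22 = -1973$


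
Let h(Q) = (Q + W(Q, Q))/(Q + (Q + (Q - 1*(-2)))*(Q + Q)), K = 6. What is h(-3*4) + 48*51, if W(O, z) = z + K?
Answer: 210525/86 ≈ 2448.0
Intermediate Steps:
W(O, z) = 6 + z (W(O, z) = z + 6 = 6 + z)
h(Q) = (6 + 2*Q)/(Q + 2*Q*(2 + 2*Q)) (h(Q) = (Q + (6 + Q))/(Q + (Q + (Q - 1*(-2)))*(Q + Q)) = (6 + 2*Q)/(Q + (Q + (Q + 2))*(2*Q)) = (6 + 2*Q)/(Q + (Q + (2 + Q))*(2*Q)) = (6 + 2*Q)/(Q + (2 + 2*Q)*(2*Q)) = (6 + 2*Q)/(Q + 2*Q*(2 + 2*Q)))
h(-3*4) + 48*51 = 2*(3 - 3*4)/(((-3*4))*(5 + 4*(-3*4))) + 48*51 = 2*(3 - 12)/(-12*(5 + 4*(-12))) + 2448 = 2*(-1/12)*(-9)/(5 - 48) + 2448 = 2*(-1/12)*(-9)/(-43) + 2448 = 2*(-1/12)*(-1/43)*(-9) + 2448 = -3/86 + 2448 = 210525/86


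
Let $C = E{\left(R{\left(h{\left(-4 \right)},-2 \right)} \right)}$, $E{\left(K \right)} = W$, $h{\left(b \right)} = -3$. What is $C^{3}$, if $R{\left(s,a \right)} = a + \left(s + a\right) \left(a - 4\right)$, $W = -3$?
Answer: $-27$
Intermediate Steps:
$R{\left(s,a \right)} = a + \left(-4 + a\right) \left(a + s\right)$ ($R{\left(s,a \right)} = a + \left(a + s\right) \left(-4 + a\right) = a + \left(-4 + a\right) \left(a + s\right)$)
$E{\left(K \right)} = -3$
$C = -3$
$C^{3} = \left(-3\right)^{3} = -27$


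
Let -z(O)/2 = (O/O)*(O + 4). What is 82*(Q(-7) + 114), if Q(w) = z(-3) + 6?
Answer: 9676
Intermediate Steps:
z(O) = -8 - 2*O (z(O) = -2*O/O*(O + 4) = -2*(4 + O) = -8 - 2*O)
Q(w) = 4 (Q(w) = (-8 - 2*(-3)) + 6 = (-8 + 6) + 6 = -2 + 6 = 4)
82*(Q(-7) + 114) = 82*(4 + 114) = 82*118 = 9676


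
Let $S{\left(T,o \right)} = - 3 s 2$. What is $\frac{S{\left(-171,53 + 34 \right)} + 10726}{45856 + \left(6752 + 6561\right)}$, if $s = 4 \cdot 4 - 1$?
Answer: $\frac{10636}{59169} \approx 0.17976$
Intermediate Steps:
$s = 15$ ($s = 16 - 1 = 15$)
$S{\left(T,o \right)} = -90$ ($S{\left(T,o \right)} = \left(-3\right) 15 \cdot 2 = \left(-45\right) 2 = -90$)
$\frac{S{\left(-171,53 + 34 \right)} + 10726}{45856 + \left(6752 + 6561\right)} = \frac{-90 + 10726}{45856 + \left(6752 + 6561\right)} = \frac{10636}{45856 + 13313} = \frac{10636}{59169}$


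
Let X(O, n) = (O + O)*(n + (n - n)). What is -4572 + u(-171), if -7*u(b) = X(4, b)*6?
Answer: -23796/7 ≈ -3399.4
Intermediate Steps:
X(O, n) = 2*O*n (X(O, n) = (2*O)*(n + 0) = (2*O)*n = 2*O*n)
u(b) = -48*b/7 (u(b) = -2*4*b*6/7 = -8*b*6/7 = -48*b/7)
-4572 + u(-171) = -4572 - 48/7*(-171) = -4572 + 8208/7 = -23796/7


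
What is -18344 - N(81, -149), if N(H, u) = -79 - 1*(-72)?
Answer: -18337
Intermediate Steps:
N(H, u) = -7 (N(H, u) = -79 + 72 = -7)
-18344 - N(81, -149) = -18344 - 1*(-7) = -18344 + 7 = -18337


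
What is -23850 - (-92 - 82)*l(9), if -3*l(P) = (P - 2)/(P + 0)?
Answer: -215056/9 ≈ -23895.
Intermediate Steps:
l(P) = -(-2 + P)/(3*P) (l(P) = -(P - 2)/(3*(P + 0)) = -(-2 + P)/(3*P))
-23850 - (-92 - 82)*l(9) = -23850 - (-92 - 82)*(⅓)*(2 - 1*9)/9 = -23850 - (-174)*(⅓)*(⅑)*(2 - 9) = -23850 - (-174)*(⅓)*(⅑)*(-7) = -23850 - (-174)*(-7)/27 = -23850 - 1*406/9 = -23850 - 406/9 = -215056/9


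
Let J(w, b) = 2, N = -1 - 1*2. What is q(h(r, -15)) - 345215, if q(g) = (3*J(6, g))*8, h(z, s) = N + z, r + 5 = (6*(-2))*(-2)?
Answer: -345167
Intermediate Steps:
N = -3 (N = -1 - 2 = -3)
r = 19 (r = -5 + (6*(-2))*(-2) = -5 - 12*(-2) = -5 + 24 = 19)
h(z, s) = -3 + z
q(g) = 48 (q(g) = (3*2)*8 = 6*8 = 48)
q(h(r, -15)) - 345215 = 48 - 345215 = -345167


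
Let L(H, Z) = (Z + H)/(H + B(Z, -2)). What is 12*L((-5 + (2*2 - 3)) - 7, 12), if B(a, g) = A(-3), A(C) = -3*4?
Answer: -12/23 ≈ -0.52174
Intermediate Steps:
A(C) = -12
B(a, g) = -12
L(H, Z) = (H + Z)/(-12 + H) (L(H, Z) = (Z + H)/(H - 12) = (H + Z)/(-12 + H))
12*L((-5 + (2*2 - 3)) - 7, 12) = 12*((((-5 + (2*2 - 3)) - 7) + 12)/(-12 + ((-5 + (2*2 - 3)) - 7))) = 12*((((-5 + (4 - 3)) - 7) + 12)/(-12 + ((-5 + (4 - 3)) - 7))) = 12*((((-5 + 1) - 7) + 12)/(-12 + ((-5 + 1) - 7))) = 12*(((-4 - 7) + 12)/(-12 + (-4 - 7))) = 12*((-11 + 12)/(-12 - 11)) = 12*(1/(-23)) = 12*(-1/23*1) = 12*(-1/23) = -12/23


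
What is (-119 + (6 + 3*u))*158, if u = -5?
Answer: -20224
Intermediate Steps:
(-119 + (6 + 3*u))*158 = (-119 + (6 + 3*(-5)))*158 = (-119 + (6 - 15))*158 = (-119 - 9)*158 = -128*158 = -20224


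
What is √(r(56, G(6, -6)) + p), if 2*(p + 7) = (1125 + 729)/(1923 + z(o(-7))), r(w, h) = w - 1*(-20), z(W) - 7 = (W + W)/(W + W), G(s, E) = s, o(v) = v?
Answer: √259074546/1931 ≈ 8.3355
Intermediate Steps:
z(W) = 8 (z(W) = 7 + (W + W)/(W + W) = 7 + (2*W)/((2*W)) = 7 + (2*W)*(1/(2*W)) = 7 + 1 = 8)
r(w, h) = 20 + w (r(w, h) = w + 20 = 20 + w)
p = -12590/1931 (p = -7 + ((1125 + 729)/(1923 + 8))/2 = -7 + (1854/1931)/2 = -7 + (1854*(1/1931))/2 = -7 + (½)*(1854/1931) = -7 + 927/1931 = -12590/1931 ≈ -6.5199)
√(r(56, G(6, -6)) + p) = √((20 + 56) - 12590/1931) = √(76 - 12590/1931) = √(134166/1931) = √259074546/1931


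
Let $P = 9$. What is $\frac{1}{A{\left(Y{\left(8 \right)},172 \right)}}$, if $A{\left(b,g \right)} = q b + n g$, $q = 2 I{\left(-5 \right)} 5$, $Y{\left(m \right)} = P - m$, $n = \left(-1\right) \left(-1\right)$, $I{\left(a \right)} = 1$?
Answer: $\frac{1}{182} \approx 0.0054945$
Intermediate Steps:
$n = 1$
$Y{\left(m \right)} = 9 - m$
$q = 10$ ($q = 2 \cdot 1 \cdot 5 = 2 \cdot 5 = 10$)
$A{\left(b,g \right)} = g + 10 b$ ($A{\left(b,g \right)} = 10 b + 1 g = 10 b + g = g + 10 b$)
$\frac{1}{A{\left(Y{\left(8 \right)},172 \right)}} = \frac{1}{172 + 10 \left(9 - 8\right)} = \frac{1}{172 + 10 \cdot 1} = \frac{1}{172 + 10} = \frac{1}{182}$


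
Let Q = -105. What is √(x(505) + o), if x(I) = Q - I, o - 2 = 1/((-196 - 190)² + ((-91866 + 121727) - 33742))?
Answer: I*√12803484695685/145115 ≈ 24.658*I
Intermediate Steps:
o = 290231/145115 (o = 2 + 1/((-196 - 190)² + ((-91866 + 121727) - 33742)) = 2 + 1/((-386)² + (29861 - 33742)) = 2 + 1/(148996 - 3881) = 2 + 1/145115 = 290231/145115 ≈ 2.0000)
x(I) = -105 - I
√(x(505) + o) = √((-105 - 1*505) + 290231/145115) = √((-105 - 505) + 290231/145115) = √(-610 + 290231/145115) = √(-88229919/145115) = I*√12803484695685/145115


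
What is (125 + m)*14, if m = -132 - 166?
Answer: -2422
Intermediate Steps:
m = -298
(125 + m)*14 = (125 - 298)*14 = -173*14 = -2422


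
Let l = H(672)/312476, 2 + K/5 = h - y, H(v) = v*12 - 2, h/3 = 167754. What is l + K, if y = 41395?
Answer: 360804323381/156238 ≈ 2.3093e+6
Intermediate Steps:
h = 503262 (h = 3*167754 = 503262)
H(v) = -2 + 12*v (H(v) = 12*v - 2 = -2 + 12*v)
K = 2309325 (K = -10 + 5*(503262 - 1*41395) = -10 + 5*(503262 - 41395) = -10 + 5*461867 = -10 + 2309335 = 2309325)
l = 4031/156238 (l = (-2 + 12*672)/312476 = (-2 + 8064)*(1/312476) = 8062*(1/312476) = 4031/156238 ≈ 0.025800)
l + K = 4031/156238 + 2309325 = 360804323381/156238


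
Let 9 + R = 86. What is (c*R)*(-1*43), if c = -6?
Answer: 19866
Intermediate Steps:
R = 77 (R = -9 + 86 = 77)
(c*R)*(-1*43) = (-6*77)*(-1*43) = -462*(-43) = 19866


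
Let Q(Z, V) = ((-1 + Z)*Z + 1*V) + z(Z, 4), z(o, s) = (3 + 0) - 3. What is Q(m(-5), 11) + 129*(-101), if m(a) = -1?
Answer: -13016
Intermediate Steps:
z(o, s) = 0 (z(o, s) = 3 - 3 = 0)
Q(Z, V) = V + Z*(-1 + Z) (Q(Z, V) = ((-1 + Z)*Z + 1*V) + 0 = (Z*(-1 + Z) + V) + 0 = (V + Z*(-1 + Z)) + 0 = V + Z*(-1 + Z))
Q(m(-5), 11) + 129*(-101) = (11 + (-1)**2 - 1*(-1)) + 129*(-101) = (11 + 1 + 1) - 13029 = 13 - 13029 = -13016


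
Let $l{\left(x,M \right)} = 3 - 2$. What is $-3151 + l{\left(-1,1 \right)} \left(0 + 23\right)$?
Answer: $-3128$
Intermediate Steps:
$l{\left(x,M \right)} = 1$ ($l{\left(x,M \right)} = 3 - 2 = 1$)
$-3151 + l{\left(-1,1 \right)} \left(0 + 23\right) = -3151 + 1 \left(0 + 23\right) = -3151 + 1 \cdot 23 = -3151 + 23 = -3128$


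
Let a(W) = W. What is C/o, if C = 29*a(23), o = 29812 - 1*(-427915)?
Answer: 667/457727 ≈ 0.0014572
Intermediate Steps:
o = 457727 (o = 29812 + 427915 = 457727)
C = 667 (C = 29*23 = 667)
C/o = 667/457727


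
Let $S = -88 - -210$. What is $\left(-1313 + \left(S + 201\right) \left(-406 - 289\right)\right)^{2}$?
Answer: $50984736804$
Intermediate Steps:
$S = 122$ ($S = -88 + 210 = 122$)
$\left(-1313 + \left(S + 201\right) \left(-406 - 289\right)\right)^{2} = \left(-1313 + \left(122 + 201\right) \left(-406 - 289\right)\right)^{2} = \left(-1313 + 323 \left(-695\right)\right)^{2} = \left(-1313 - 224485\right)^{2} = \left(-225798\right)^{2} = 50984736804$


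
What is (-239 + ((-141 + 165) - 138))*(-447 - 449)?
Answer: 316288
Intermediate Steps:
(-239 + ((-141 + 165) - 138))*(-447 - 449) = (-239 + (24 - 138))*(-896) = (-239 - 114)*(-896) = -353*(-896) = 316288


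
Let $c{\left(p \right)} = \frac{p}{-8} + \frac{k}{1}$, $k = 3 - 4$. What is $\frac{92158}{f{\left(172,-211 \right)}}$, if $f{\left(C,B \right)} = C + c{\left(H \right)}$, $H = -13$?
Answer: $\frac{737264}{1381} \approx 533.86$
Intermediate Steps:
$k = -1$ ($k = 3 - 4 = -1$)
$c{\left(p \right)} = -1 - \frac{p}{8}$ ($c{\left(p \right)} = \frac{p}{-8} - 1^{-1} = p \left(- \frac{1}{8}\right) - 1 = - \frac{p}{8} - 1 = -1 - \frac{p}{8}$)
$f{\left(C,B \right)} = \frac{5}{8} + C$ ($f{\left(C,B \right)} = C - - \frac{5}{8} = C + \left(-1 + \frac{13}{8}\right) = C + \frac{5}{8} = \frac{5}{8} + C$)
$\frac{92158}{f{\left(172,-211 \right)}} = \frac{92158}{\frac{5}{8} + 172} = \frac{92158}{\frac{1381}{8}} = 92158 \cdot \frac{8}{1381} = \frac{737264}{1381}$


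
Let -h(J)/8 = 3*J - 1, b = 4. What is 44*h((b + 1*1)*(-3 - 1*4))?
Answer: 37312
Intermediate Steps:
h(J) = 8 - 24*J (h(J) = -8*(3*J - 1) = -8*(-1 + 3*J) = 8 - 24*J)
44*h((b + 1*1)*(-3 - 1*4)) = 44*(8 - 24*(4 + 1*1)*(-3 - 1*4)) = 44*(8 - 24*(4 + 1)*(-3 - 4)) = 44*(8 - 120*(-7)) = 44*(8 - 24*(-35)) = 44*(8 + 840) = 44*848 = 37312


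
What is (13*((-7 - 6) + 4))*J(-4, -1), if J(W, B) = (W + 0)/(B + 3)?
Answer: 234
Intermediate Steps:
J(W, B) = W/(3 + B)
(13*((-7 - 6) + 4))*J(-4, -1) = (13*((-7 - 6) + 4))*(-4/(3 - 1)) = (13*(-13 + 4))*(-4/2) = (13*(-9))*(-4*½) = -117*(-2) = 234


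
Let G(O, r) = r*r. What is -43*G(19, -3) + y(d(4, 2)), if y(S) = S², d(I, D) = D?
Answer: -383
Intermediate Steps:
G(O, r) = r²
-43*G(19, -3) + y(d(4, 2)) = -43*(-3)² + 2² = -43*9 + 4 = -387 + 4 = -383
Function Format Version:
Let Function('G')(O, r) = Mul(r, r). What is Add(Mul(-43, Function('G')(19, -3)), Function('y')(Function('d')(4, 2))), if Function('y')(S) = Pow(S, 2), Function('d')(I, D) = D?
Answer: -383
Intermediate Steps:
Function('G')(O, r) = Pow(r, 2)
Add(Mul(-43, Function('G')(19, -3)), Function('y')(Function('d')(4, 2))) = Add(Mul(-43, Pow(-3, 2)), Pow(2, 2)) = Add(Mul(-43, 9), 4) = Add(-387, 4) = -383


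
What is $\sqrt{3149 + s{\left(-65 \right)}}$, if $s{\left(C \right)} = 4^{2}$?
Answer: $\sqrt{3165} \approx 56.258$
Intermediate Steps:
$s{\left(C \right)} = 16$
$\sqrt{3149 + s{\left(-65 \right)}} = \sqrt{3149 + 16} = \sqrt{3165}$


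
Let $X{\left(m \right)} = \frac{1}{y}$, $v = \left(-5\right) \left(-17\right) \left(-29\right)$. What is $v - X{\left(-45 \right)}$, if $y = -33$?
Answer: $- \frac{81344}{33} \approx -2465.0$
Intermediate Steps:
$v = -2465$ ($v = 85 \left(-29\right) = -2465$)
$X{\left(m \right)} = - \frac{1}{33}$ ($X{\left(m \right)} = \frac{1}{-33} = - \frac{1}{33}$)
$v - X{\left(-45 \right)} = -2465 - - \frac{1}{33} = -2465 + \frac{1}{33} = - \frac{81344}{33}$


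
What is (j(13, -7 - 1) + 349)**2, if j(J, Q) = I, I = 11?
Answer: 129600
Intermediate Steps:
j(J, Q) = 11
(j(13, -7 - 1) + 349)**2 = (11 + 349)**2 = 360**2 = 129600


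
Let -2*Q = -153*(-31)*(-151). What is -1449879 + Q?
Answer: -2183565/2 ≈ -1.0918e+6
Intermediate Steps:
Q = 716193/2 (Q = -(-153*(-31))*(-151)/2 = -4743*(-151)/2 = -1/2*(-716193) = 716193/2 ≈ 3.5810e+5)
-1449879 + Q = -1449879 + 716193/2 = -2183565/2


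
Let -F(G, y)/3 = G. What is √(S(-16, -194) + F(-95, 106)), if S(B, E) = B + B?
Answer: √253 ≈ 15.906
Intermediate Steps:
F(G, y) = -3*G
S(B, E) = 2*B
√(S(-16, -194) + F(-95, 106)) = √(2*(-16) - 3*(-95)) = √(-32 + 285) = √253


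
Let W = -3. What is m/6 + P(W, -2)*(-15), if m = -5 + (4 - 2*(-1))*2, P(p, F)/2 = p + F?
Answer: 907/6 ≈ 151.17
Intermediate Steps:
P(p, F) = 2*F + 2*p (P(p, F) = 2*(p + F) = 2*(F + p) = 2*F + 2*p)
m = 7 (m = -5 + (4 + 2)*2 = -5 + 6*2 = -5 + 12 = 7)
m/6 + P(W, -2)*(-15) = 7/6 + (2*(-2) + 2*(-3))*(-15) = 7*(⅙) + (-4 - 6)*(-15) = 7/6 - 10*(-15) = 7/6 + 150 = 907/6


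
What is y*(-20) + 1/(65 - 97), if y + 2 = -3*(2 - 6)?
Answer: -6401/32 ≈ -200.03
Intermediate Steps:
y = 10 (y = -2 - 3*(2 - 6) = -2 - 3*(-4) = -2 + 12 = 10)
y*(-20) + 1/(65 - 97) = 10*(-20) + 1/(65 - 97) = -200 + 1/(-32) = -200 - 1/32 = -6401/32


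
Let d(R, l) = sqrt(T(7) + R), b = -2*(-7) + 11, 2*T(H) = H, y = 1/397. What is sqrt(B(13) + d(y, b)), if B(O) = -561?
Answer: sqrt(-353674596 + 2382*sqrt(245346))/794 ≈ 23.646*I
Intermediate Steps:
y = 1/397 ≈ 0.0025189
T(H) = H/2
b = 25 (b = 14 + 11 = 25)
d(R, l) = sqrt(7/2 + R) (d(R, l) = sqrt((1/2)*7 + R) = sqrt(7/2 + R))
sqrt(B(13) + d(y, b)) = sqrt(-561 + sqrt(14 + 4*(1/397))/2) = sqrt(-561 + sqrt(14 + 4/397)/2) = sqrt(-561 + sqrt(5562/397)/2) = sqrt(-561 + (3*sqrt(245346)/397)/2) = sqrt(-561 + 3*sqrt(245346)/794)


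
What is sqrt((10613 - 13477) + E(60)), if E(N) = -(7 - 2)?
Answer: I*sqrt(2869) ≈ 53.563*I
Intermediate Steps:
E(N) = -5 (E(N) = -1*5 = -5)
sqrt((10613 - 13477) + E(60)) = sqrt((10613 - 13477) - 5) = sqrt(-2864 - 5) = sqrt(-2869) = I*sqrt(2869)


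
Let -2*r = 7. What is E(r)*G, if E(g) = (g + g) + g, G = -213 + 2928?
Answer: -57015/2 ≈ -28508.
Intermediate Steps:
r = -7/2 (r = -1/2*7 = -7/2 ≈ -3.5000)
G = 2715
E(g) = 3*g (E(g) = 2*g + g = 3*g)
E(r)*G = (3*(-7/2))*2715 = -21/2*2715 = -57015/2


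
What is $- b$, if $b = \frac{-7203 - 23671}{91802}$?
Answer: $\frac{15437}{45901} \approx 0.33631$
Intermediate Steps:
$b = - \frac{15437}{45901}$ ($b = \left(-7203 - 23671\right) \frac{1}{91802} = \left(-30874\right) \frac{1}{91802} = - \frac{15437}{45901} \approx -0.33631$)
$- b = \left(-1\right) \left(- \frac{15437}{45901}\right) = \frac{15437}{45901}$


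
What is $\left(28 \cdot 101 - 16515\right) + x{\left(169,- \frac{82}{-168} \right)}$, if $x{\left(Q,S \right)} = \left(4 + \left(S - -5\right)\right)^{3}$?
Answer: $- \frac{7606078075}{592704} \approx -12833.0$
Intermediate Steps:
$x{\left(Q,S \right)} = \left(9 + S\right)^{3}$ ($x{\left(Q,S \right)} = \left(4 + \left(S + 5\right)\right)^{3} = \left(4 + \left(5 + S\right)\right)^{3} = \left(9 + S\right)^{3}$)
$\left(28 \cdot 101 - 16515\right) + x{\left(169,- \frac{82}{-168} \right)} = \left(28 \cdot 101 - 16515\right) + \left(9 - \frac{82}{-168}\right)^{3} = \left(2828 - 16515\right) + \left(9 - - \frac{41}{84}\right)^{3} = -13687 + \left(9 + \frac{41}{84}\right)^{3} = -13687 + \left(\frac{797}{84}\right)^{3} = -13687 + \frac{506261573}{592704} = - \frac{7606078075}{592704}$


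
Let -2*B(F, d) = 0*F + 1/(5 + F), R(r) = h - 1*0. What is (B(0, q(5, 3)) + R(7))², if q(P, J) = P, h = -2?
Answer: 441/100 ≈ 4.4100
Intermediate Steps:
R(r) = -2 (R(r) = -2 - 1*0 = -2 + 0 = -2)
B(F, d) = -1/(2*(5 + F)) (B(F, d) = -(0*F + 1/(5 + F))/2 = -(0 + 1/(5 + F))/2 = -1/(2*(5 + F)))
(B(0, q(5, 3)) + R(7))² = (-1/(10 + 2*0) - 2)² = (-1/(10 + 0) - 2)² = (-1/10 - 2)² = (-1*⅒ - 2)² = (-⅒ - 2)² = (-21/10)² = 441/100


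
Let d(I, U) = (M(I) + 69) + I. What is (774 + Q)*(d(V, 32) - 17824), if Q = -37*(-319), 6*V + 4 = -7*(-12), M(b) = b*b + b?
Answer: -1986600035/9 ≈ -2.2073e+8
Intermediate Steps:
M(b) = b + b² (M(b) = b² + b = b + b²)
V = 40/3 (V = -⅔ + (-7*(-12))/6 = -⅔ + (⅙)*84 = -⅔ + 14 = 40/3 ≈ 13.333)
Q = 11803
d(I, U) = 69 + I + I*(1 + I) (d(I, U) = (I*(1 + I) + 69) + I = (69 + I*(1 + I)) + I = 69 + I + I*(1 + I))
(774 + Q)*(d(V, 32) - 17824) = (774 + 11803)*((69 + 40/3 + 40*(1 + 40/3)/3) - 17824) = 12577*((69 + 40/3 + (40/3)*(43/3)) - 17824) = 12577*((69 + 40/3 + 1720/9) - 17824) = 12577*(2461/9 - 17824) = 12577*(-157955/9) = -1986600035/9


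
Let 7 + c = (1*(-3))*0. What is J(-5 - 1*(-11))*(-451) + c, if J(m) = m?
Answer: -2713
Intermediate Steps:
c = -7 (c = -7 + (1*(-3))*0 = -7 - 3*0 = -7 + 0 = -7)
J(-5 - 1*(-11))*(-451) + c = (-5 - 1*(-11))*(-451) - 7 = (-5 + 11)*(-451) - 7 = 6*(-451) - 7 = -2706 - 7 = -2713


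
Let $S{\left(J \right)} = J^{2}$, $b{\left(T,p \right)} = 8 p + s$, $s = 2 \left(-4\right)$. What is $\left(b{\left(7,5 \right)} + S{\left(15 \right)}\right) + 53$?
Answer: $310$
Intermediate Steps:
$s = -8$
$b{\left(T,p \right)} = -8 + 8 p$ ($b{\left(T,p \right)} = 8 p - 8 = -8 + 8 p$)
$\left(b{\left(7,5 \right)} + S{\left(15 \right)}\right) + 53 = \left(\left(-8 + 8 \cdot 5\right) + 15^{2}\right) + 53 = \left(\left(-8 + 40\right) + 225\right) + 53 = \left(32 + 225\right) + 53 = 257 + 53 = 310$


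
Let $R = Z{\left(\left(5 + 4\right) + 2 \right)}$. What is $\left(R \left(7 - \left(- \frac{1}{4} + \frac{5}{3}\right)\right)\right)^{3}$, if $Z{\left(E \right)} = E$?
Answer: $\frac{400315553}{1728} \approx 2.3166 \cdot 10^{5}$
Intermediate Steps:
$R = 11$ ($R = \left(5 + 4\right) + 2 = 9 + 2 = 11$)
$\left(R \left(7 - \left(- \frac{1}{4} + \frac{5}{3}\right)\right)\right)^{3} = \left(11 \left(7 - \left(- \frac{1}{4} + \frac{5}{3}\right)\right)\right)^{3} = \left(11 \left(7 - \frac{17}{12}\right)\right)^{3} = \left(11 \cdot \frac{67}{12}\right)^{3} = \left(\frac{737}{12}\right)^{3} = \frac{400315553}{1728}$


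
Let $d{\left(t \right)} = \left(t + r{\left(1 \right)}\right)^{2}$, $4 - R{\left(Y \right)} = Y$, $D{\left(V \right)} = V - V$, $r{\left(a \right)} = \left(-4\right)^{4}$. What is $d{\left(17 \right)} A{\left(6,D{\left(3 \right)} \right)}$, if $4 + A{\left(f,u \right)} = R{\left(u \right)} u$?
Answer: $-298116$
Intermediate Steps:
$r{\left(a \right)} = 256$
$D{\left(V \right)} = 0$
$R{\left(Y \right)} = 4 - Y$
$A{\left(f,u \right)} = -4 + u \left(4 - u\right)$ ($A{\left(f,u \right)} = -4 + \left(4 - u\right) u = -4 + u \left(4 - u\right)$)
$d{\left(t \right)} = \left(256 + t\right)^{2}$ ($d{\left(t \right)} = \left(t + 256\right)^{2} = \left(256 + t\right)^{2}$)
$d{\left(17 \right)} A{\left(6,D{\left(3 \right)} \right)} = \left(256 + 17\right)^{2} \left(-4 - 0 \left(-4 + 0\right)\right) = 273^{2} \left(-4 - 0 \left(-4\right)\right) = 74529 \left(-4 + 0\right) = 74529 \left(-4\right) = -298116$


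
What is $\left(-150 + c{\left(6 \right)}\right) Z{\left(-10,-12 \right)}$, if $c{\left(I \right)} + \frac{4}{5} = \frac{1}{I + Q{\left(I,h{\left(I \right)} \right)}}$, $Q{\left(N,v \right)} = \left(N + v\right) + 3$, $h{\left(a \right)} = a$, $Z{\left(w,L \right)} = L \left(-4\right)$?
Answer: $- \frac{253264}{35} \approx -7236.1$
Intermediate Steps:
$Z{\left(w,L \right)} = - 4 L$
$Q{\left(N,v \right)} = 3 + N + v$
$c{\left(I \right)} = - \frac{4}{5} + \frac{1}{3 + 3 I}$ ($c{\left(I \right)} = - \frac{4}{5} + \frac{1}{I + \left(3 + I + I\right)} = - \frac{4}{5} + \frac{1}{I + \left(3 + 2 I\right)} = - \frac{4}{5} + \frac{1}{3 + 3 I}$)
$\left(-150 + c{\left(6 \right)}\right) Z{\left(-10,-12 \right)} = \left(-150 + \frac{-7 - 72}{15 \left(1 + 6\right)}\right) \left(\left(-4\right) \left(-12\right)\right) = \left(-150 + \frac{-7 - 72}{15 \cdot 7}\right) 48 = \left(-150 + \frac{1}{15} \cdot \frac{1}{7} \left(-79\right)\right) 48 = \left(-150 - \frac{79}{105}\right) 48 = \left(- \frac{15829}{105}\right) 48 = - \frac{253264}{35}$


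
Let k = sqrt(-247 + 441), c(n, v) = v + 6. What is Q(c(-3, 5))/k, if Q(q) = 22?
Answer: 11*sqrt(194)/97 ≈ 1.5795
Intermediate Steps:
c(n, v) = 6 + v
k = sqrt(194) ≈ 13.928
Q(c(-3, 5))/k = 22/(sqrt(194)) = 22*(sqrt(194)/194) = 11*sqrt(194)/97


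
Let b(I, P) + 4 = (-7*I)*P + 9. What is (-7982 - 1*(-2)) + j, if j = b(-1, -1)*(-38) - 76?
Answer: -7980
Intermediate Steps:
b(I, P) = 5 - 7*I*P (b(I, P) = -4 + ((-7*I)*P + 9) = -4 + (-7*I*P + 9) = -4 + (9 - 7*I*P) = 5 - 7*I*P)
j = 0 (j = (5 - 7*(-1)*(-1))*(-38) - 76 = (5 - 7)*(-38) - 76 = -2*(-38) - 76 = 76 - 76 = 0)
(-7982 - 1*(-2)) + j = (-7982 - 1*(-2)) + 0 = (-7982 + 2) + 0 = -7980 + 0 = -7980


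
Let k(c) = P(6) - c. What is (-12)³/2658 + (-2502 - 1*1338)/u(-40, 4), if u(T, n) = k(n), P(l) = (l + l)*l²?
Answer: -456096/47401 ≈ -9.6221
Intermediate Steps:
P(l) = 2*l³ (P(l) = (2*l)*l² = 2*l³)
k(c) = 432 - c (k(c) = 2*6³ - c = 2*216 - c = 432 - c)
u(T, n) = 432 - n
(-12)³/2658 + (-2502 - 1*1338)/u(-40, 4) = (-12)³/2658 + (-2502 - 1*1338)/(432 - 1*4) = -1728*1/2658 + (-2502 - 1338)/(432 - 4) = -288/443 - 3840/428 = -288/443 - 3840*1/428 = -288/443 - 960/107 = -456096/47401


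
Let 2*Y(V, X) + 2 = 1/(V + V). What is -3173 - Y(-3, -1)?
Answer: -38063/12 ≈ -3171.9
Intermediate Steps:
Y(V, X) = -1 + 1/(4*V) (Y(V, X) = -1 + 1/(2*(V + V)) = -1 + 1/(2*((2*V))) = -1 + (1/(2*V))/2 = -1 + 1/(4*V))
-3173 - Y(-3, -1) = -3173 - (¼ - 1*(-3))/(-3) = -3173 - (-1)*(¼ + 3)/3 = -3173 - (-1)*13/(3*4) = -3173 - 1*(-13/12) = -3173 + 13/12 = -38063/12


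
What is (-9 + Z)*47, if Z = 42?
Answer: 1551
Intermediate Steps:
(-9 + Z)*47 = (-9 + 42)*47 = 33*47 = 1551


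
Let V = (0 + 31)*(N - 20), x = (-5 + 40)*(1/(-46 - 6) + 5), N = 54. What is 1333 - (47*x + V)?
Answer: -411547/52 ≈ -7914.4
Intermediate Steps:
x = 9065/52 (x = 35*(1/(-52) + 5) = 35*(-1/52 + 5) = 35*(259/52) = 9065/52 ≈ 174.33)
V = 1054 (V = (0 + 31)*(54 - 20) = 31*34 = 1054)
1333 - (47*x + V) = 1333 - (47*(9065/52) + 1054) = 1333 - (426055/52 + 1054) = 1333 - 1*480863/52 = 1333 - 480863/52 = -411547/52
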